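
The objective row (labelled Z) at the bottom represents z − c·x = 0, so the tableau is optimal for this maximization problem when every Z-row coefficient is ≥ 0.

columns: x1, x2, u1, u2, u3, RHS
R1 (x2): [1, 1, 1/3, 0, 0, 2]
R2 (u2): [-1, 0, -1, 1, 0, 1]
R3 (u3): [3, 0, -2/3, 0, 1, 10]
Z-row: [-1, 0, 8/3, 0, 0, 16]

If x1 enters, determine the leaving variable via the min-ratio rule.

x2

Column x1 entries and ratios — x2: 2/1 = 2; u2: -1 ≤ 0, skip; u3: 10/3 = 10/3.
Smallest ratio is 2 in the row of x2, so x2 leaves.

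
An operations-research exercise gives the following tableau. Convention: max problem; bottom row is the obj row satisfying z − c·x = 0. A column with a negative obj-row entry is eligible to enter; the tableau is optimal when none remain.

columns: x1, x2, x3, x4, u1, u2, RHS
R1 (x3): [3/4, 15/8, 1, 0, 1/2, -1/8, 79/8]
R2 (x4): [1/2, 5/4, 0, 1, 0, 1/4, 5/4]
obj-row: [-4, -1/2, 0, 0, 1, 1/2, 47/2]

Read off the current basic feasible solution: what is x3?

79/8

x3 is basic (row 1); its value is the RHS of that row, 79/8.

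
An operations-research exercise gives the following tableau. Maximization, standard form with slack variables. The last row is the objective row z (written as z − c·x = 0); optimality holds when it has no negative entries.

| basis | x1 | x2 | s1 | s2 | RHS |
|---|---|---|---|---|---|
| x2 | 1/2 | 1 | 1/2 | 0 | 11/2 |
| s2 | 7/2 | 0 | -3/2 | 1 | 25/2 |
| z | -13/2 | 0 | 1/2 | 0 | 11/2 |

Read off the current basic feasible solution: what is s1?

s1 is not in the basis, so in the current basic feasible solution s1 = 0.

0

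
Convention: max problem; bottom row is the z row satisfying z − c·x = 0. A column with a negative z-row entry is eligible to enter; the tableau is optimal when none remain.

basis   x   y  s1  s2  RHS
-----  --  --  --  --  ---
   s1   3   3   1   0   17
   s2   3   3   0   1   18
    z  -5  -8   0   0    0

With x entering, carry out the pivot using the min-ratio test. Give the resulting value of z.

85/3

Ratio test on column x — row 1: 17/3 = 17/3; row 2: 18/3 = 6. Minimum is 17/3 at row 1 (s1 leaves); pivot element 3.
Pivot on row 1; the z-row RHS becomes 0 − (-5)·(17/3) = 85/3.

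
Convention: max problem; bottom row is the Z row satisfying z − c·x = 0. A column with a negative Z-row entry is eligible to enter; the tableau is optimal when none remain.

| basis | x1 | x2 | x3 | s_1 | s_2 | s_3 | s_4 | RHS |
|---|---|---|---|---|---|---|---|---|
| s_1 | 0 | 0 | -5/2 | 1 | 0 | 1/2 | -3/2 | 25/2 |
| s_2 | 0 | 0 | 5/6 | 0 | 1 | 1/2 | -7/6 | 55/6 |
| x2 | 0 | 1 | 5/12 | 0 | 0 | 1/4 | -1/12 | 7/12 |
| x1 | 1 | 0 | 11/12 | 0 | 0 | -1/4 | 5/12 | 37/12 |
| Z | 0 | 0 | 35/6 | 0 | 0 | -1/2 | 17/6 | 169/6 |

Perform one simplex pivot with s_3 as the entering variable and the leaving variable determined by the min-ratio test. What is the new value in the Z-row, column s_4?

Ratio test on column s_3 — row 1: (25/2)/(1/2) = 25; row 2: (55/6)/(1/2) = 55/3; row 3: (7/12)/(1/4) = 7/3; row 4: entry -1/4 ≤ 0. Minimum is 7/3 at row 3 (x2 leaves); pivot element 1/4.
Divide row 3 by 1/4; eliminate column s_3 from the other rows.
Z-row update in column s_4: 17/6 − (-1/2)·(-1/3) = 8/3.

8/3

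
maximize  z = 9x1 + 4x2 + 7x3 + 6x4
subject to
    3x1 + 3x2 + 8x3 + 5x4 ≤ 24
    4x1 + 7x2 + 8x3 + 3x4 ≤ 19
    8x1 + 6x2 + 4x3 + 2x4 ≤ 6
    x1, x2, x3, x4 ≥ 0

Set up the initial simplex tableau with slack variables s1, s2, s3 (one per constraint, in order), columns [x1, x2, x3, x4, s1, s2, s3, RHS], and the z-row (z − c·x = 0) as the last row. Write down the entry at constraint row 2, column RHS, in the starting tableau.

19

The RHS of constraint 2 is b_2 = 19.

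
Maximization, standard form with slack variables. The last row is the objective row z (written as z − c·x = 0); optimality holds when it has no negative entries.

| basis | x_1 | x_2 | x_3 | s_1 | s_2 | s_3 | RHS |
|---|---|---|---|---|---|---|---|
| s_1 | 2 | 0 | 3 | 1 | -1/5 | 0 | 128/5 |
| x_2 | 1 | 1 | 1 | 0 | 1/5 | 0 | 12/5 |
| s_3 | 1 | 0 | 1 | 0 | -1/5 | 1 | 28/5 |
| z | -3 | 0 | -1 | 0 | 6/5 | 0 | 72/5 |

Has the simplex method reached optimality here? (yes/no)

no

The z-row has a negative entry -3 in column x_1, so it is not optimal.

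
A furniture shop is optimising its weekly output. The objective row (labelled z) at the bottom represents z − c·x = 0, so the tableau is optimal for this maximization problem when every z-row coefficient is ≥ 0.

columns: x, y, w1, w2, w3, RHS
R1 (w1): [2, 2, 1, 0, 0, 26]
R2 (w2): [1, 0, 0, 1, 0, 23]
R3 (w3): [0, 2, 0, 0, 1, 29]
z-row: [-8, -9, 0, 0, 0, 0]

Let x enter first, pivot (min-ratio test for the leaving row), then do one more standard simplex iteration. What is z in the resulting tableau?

Ratio test on column x — row 1: 26/2 = 13; row 2: 23/1 = 23; row 3: entry 0 ≤ 0. Minimum is 13 at row 1 (w1 leaves); pivot element 2.
Pivot on row 1; the z-row RHS becomes 0 − (-8)·13 = 104.
Next entering variable (most negative z-row entry -1): y.
Ratio test on column y — row 1: 13/1 = 13; row 2: entry -1 ≤ 0; row 3: 29/2 = 29/2. Minimum is 13 at row 1 (x leaves); pivot element 1.
After the second pivot the z-row RHS is 104 − (-1)·13 = 117.

117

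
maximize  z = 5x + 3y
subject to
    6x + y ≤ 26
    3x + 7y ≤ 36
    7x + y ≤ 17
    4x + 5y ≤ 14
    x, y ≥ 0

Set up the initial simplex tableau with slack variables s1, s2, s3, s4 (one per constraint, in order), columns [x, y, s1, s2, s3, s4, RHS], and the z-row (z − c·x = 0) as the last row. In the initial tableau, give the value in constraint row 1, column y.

1

Constraint 1 has coefficient 1 on y.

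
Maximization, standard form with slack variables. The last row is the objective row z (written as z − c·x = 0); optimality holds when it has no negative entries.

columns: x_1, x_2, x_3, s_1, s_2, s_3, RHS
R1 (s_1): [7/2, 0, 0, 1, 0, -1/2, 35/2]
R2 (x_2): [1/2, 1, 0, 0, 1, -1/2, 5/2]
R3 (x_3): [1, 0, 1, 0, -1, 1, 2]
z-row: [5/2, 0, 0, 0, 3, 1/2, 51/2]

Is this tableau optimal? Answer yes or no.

Every z-row coefficient is ≥ 0, so the tableau is optimal.

yes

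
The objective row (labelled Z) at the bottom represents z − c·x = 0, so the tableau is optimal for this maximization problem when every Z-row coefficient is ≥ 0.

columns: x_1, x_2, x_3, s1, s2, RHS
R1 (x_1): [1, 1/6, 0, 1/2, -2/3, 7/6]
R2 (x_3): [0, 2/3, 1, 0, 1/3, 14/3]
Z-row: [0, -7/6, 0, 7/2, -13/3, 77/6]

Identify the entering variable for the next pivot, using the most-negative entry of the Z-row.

s2

Negative Z-row entries: x_2: -7/6, s2: -13/3.
The most negative is -13/3 in column s2, so s2 enters.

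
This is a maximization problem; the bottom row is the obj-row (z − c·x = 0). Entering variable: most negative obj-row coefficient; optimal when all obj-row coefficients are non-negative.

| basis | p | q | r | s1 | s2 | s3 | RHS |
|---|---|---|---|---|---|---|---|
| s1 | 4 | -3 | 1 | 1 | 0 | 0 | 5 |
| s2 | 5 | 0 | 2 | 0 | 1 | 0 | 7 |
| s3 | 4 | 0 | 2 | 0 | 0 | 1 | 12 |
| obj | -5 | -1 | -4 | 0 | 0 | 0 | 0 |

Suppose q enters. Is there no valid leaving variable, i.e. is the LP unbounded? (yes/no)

yes

Every constraint-row entry in column q is ≤ 0, so increasing q is unbounded.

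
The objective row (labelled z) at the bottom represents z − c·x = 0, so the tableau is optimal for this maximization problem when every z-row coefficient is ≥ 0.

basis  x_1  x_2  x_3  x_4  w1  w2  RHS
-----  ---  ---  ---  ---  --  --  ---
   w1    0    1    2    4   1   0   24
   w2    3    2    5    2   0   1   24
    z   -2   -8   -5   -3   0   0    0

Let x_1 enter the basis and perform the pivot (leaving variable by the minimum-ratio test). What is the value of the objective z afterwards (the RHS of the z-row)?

16

Ratio test on column x_1 — row 1: entry 0 ≤ 0; row 2: 24/3 = 8. Minimum is 8 at row 2 (w2 leaves); pivot element 3.
Pivot on row 2; the z-row RHS becomes 0 − (-2)·8 = 16.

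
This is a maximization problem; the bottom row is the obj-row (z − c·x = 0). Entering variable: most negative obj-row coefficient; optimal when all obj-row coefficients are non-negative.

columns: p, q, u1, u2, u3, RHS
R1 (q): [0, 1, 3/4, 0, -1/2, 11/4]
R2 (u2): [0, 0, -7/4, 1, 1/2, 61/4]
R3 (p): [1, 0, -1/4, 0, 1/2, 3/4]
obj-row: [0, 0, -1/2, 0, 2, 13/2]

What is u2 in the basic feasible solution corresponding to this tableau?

61/4

u2 is basic (row 2); its value is the RHS of that row, 61/4.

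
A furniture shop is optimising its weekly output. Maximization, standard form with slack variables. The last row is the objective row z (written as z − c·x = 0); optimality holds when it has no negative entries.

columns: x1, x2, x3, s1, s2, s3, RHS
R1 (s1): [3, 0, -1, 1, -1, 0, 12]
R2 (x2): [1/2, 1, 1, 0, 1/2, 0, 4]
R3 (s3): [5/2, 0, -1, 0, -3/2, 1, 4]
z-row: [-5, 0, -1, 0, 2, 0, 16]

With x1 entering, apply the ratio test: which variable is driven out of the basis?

Column x1 entries and ratios — s1: 12/3 = 4; x2: 4/(1/2) = 8; s3: 4/(5/2) = 8/5.
Smallest ratio is 8/5 in the row of s3, so s3 leaves.

s3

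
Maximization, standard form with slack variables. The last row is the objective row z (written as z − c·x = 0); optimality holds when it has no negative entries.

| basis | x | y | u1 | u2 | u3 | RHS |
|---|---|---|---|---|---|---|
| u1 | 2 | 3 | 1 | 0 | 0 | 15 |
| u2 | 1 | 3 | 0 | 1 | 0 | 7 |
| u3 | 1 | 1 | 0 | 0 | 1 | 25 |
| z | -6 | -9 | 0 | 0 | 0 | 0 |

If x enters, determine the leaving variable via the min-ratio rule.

u2

Column x entries and ratios — u1: 15/2 = 15/2; u2: 7/1 = 7; u3: 25/1 = 25.
Smallest ratio is 7 in the row of u2, so u2 leaves.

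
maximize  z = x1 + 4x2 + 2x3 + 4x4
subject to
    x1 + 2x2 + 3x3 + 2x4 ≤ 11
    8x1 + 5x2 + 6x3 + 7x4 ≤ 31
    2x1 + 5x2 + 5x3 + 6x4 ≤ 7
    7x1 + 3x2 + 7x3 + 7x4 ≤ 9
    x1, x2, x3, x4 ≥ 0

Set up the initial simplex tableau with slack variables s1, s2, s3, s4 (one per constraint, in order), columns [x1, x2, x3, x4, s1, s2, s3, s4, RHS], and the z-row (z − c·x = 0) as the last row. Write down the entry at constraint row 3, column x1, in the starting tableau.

2

Constraint 3 has coefficient 2 on x1.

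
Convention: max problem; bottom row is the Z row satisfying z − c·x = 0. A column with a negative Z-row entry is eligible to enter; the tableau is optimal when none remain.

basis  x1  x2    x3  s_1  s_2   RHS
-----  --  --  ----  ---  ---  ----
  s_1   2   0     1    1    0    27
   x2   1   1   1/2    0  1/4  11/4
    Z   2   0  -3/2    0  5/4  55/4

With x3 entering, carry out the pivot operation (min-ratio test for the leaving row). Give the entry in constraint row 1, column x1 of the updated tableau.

Ratio test on column x3 — row 1: 27/1 = 27; row 2: (11/4)/(1/2) = 11/2. Minimum is 11/2 at row 2 (x2 leaves); pivot element 1/2.
Divide row 2 by 1/2; eliminate column x3 from the other rows.
Row 1 update in column x1: 2 − 1·2 = 0.

0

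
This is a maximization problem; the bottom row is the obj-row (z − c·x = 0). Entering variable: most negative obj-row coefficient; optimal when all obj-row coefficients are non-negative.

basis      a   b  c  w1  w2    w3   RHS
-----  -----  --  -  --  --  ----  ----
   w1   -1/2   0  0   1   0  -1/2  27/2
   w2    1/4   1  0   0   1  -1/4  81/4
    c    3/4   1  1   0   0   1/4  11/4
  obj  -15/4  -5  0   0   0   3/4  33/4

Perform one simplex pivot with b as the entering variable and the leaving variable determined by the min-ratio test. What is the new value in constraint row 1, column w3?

-1/2

Ratio test on column b — row 1: entry 0 ≤ 0; row 2: (81/4)/1 = 81/4; row 3: (11/4)/1 = 11/4. Minimum is 11/4 at row 3 (c leaves); pivot element 1.
Divide row 3 by 1; eliminate column b from the other rows.
Row 1 update in column w3: -1/2 − 0·(1/4) = -1/2.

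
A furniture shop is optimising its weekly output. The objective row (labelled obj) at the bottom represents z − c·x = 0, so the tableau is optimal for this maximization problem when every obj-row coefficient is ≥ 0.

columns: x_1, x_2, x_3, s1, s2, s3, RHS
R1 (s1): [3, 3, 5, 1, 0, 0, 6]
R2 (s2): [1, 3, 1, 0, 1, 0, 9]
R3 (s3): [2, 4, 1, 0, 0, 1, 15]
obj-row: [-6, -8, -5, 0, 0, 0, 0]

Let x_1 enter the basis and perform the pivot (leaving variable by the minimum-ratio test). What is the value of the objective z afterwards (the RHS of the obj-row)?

Ratio test on column x_1 — row 1: 6/3 = 2; row 2: 9/1 = 9; row 3: 15/2 = 15/2. Minimum is 2 at row 1 (s1 leaves); pivot element 3.
Pivot on row 1; the obj-row RHS becomes 0 − (-6)·2 = 12.

12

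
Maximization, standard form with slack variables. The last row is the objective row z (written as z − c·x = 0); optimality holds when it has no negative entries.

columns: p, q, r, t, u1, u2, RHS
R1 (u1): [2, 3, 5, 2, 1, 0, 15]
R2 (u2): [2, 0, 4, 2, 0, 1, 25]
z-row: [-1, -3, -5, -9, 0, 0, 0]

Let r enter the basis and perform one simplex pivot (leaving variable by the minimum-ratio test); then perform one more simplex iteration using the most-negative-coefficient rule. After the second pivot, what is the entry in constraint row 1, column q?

Ratio test on column r — row 1: 15/5 = 3; row 2: 25/4 = 25/4. Minimum is 3 at row 1 (u1 leaves); pivot element 5.
Divide row 1 by 5; eliminate column r from the other rows.
Second iteration: most negative z-row entry is -7 in column t, so t enters.
Ratio test on column t — row 1: 3/(2/5) = 15/2; row 2: 13/(2/5) = 65/2. Minimum is 15/2 at row 1 (r leaves); pivot element 2/5.
Divide row 1 by 2/5; eliminate column t from the other rows.
After both pivots, the entry at constraint row 1, column q is 3/2.

3/2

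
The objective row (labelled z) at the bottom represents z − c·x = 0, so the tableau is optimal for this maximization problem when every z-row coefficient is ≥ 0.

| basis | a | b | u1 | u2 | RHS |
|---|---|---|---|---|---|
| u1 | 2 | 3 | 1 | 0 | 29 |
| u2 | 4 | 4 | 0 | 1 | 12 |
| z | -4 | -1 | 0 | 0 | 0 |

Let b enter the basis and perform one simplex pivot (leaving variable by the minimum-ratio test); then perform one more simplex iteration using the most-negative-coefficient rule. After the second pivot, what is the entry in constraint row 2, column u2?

Ratio test on column b — row 1: 29/3 = 29/3; row 2: 12/4 = 3. Minimum is 3 at row 2 (u2 leaves); pivot element 4.
Divide row 2 by 4; eliminate column b from the other rows.
Second iteration: most negative z-row entry is -3 in column a, so a enters.
Ratio test on column a — row 1: entry -1 ≤ 0; row 2: 3/1 = 3. Minimum is 3 at row 2 (b leaves); pivot element 1.
Divide row 2 by 1; eliminate column a from the other rows.
After both pivots, the entry at constraint row 2, column u2 is 1/4.

1/4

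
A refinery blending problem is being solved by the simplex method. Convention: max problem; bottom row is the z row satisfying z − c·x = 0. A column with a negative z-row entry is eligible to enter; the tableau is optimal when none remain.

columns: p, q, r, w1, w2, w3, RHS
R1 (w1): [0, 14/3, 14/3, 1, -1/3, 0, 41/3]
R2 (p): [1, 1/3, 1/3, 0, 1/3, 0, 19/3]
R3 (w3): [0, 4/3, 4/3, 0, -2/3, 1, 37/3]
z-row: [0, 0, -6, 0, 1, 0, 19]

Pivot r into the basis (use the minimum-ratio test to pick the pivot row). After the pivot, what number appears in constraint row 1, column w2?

Ratio test on column r — row 1: (41/3)/(14/3) = 41/14; row 2: (19/3)/(1/3) = 19; row 3: (37/3)/(4/3) = 37/4. Minimum is 41/14 at row 1 (w1 leaves); pivot element 14/3.
Divide row 1 by 14/3; eliminate column r from the other rows.
In the new row 1, the w2 entry is the old entry divided by the pivot: (-1/3)/(14/3) = -1/14.

-1/14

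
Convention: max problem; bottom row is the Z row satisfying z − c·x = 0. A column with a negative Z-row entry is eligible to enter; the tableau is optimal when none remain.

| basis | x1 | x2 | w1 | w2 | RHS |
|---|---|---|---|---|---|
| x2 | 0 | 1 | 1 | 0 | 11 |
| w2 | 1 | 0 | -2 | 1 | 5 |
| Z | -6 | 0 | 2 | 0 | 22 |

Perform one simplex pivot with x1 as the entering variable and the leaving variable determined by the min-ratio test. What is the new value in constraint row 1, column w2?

0

Ratio test on column x1 — row 1: entry 0 ≤ 0; row 2: 5/1 = 5. Minimum is 5 at row 2 (w2 leaves); pivot element 1.
Divide row 2 by 1; eliminate column x1 from the other rows.
Row 1 update in column w2: 0 − 0·1 = 0.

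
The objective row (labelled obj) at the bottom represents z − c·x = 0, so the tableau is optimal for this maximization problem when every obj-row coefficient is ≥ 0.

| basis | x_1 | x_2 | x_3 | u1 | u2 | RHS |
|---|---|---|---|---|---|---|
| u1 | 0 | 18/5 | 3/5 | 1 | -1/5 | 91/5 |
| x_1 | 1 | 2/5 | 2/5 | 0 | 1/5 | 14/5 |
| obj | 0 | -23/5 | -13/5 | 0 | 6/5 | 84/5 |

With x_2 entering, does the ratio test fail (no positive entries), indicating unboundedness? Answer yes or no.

no

Column x_2 has positive entries in row(s) 1, 2, so the ratio test bounds it — not unbounded.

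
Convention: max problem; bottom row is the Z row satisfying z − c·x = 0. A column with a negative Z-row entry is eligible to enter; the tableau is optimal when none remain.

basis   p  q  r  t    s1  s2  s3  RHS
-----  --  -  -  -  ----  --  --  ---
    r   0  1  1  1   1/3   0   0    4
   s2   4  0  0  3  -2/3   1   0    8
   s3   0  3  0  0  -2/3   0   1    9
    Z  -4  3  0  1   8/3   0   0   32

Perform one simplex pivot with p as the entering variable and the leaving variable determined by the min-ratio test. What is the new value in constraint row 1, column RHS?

4

Ratio test on column p — row 1: entry 0 ≤ 0; row 2: 8/4 = 2; row 3: entry 0 ≤ 0. Minimum is 2 at row 2 (s2 leaves); pivot element 4.
Divide row 2 by 4; eliminate column p from the other rows.
Row 1 update in column RHS: 4 − 0·2 = 4.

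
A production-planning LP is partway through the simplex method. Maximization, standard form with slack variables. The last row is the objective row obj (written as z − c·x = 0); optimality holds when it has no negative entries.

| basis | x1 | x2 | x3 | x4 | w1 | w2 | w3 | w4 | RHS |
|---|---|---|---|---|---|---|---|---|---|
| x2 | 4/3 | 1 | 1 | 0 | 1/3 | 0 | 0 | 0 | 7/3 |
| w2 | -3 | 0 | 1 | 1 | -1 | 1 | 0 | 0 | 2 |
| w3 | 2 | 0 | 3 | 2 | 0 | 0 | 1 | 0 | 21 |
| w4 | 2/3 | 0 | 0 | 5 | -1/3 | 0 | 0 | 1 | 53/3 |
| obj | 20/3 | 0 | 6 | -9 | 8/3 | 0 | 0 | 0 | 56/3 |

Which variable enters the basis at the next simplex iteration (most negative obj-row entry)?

Negative obj-row entries: x4: -9.
The most negative is -9 in column x4, so x4 enters.

x4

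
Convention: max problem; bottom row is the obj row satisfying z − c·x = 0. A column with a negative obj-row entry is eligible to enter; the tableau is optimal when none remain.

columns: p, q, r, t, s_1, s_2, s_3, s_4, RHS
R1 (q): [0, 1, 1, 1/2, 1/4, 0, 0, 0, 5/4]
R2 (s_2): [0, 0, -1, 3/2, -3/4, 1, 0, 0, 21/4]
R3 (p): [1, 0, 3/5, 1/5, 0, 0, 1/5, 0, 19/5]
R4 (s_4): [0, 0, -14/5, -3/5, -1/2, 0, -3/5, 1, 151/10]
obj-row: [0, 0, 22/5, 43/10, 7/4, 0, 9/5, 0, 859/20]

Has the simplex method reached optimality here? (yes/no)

yes

Every obj-row coefficient is ≥ 0, so the tableau is optimal.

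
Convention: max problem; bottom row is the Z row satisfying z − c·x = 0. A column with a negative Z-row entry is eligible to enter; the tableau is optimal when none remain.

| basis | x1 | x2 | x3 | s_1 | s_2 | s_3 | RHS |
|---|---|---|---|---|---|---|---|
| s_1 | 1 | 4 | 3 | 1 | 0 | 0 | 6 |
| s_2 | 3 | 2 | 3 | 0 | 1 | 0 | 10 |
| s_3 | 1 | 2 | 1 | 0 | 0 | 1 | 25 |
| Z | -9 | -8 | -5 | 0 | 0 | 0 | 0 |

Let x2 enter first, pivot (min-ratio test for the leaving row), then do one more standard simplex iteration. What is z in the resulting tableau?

158/5

Ratio test on column x2 — row 1: 6/4 = 3/2; row 2: 10/2 = 5; row 3: 25/2 = 25/2. Minimum is 3/2 at row 1 (s_1 leaves); pivot element 4.
Pivot on row 1; the Z-row RHS becomes 0 − (-8)·(3/2) = 12.
Next entering variable (most negative Z-row entry -7): x1.
Ratio test on column x1 — row 1: (3/2)/(1/4) = 6; row 2: 7/(5/2) = 14/5; row 3: 22/(1/2) = 44. Minimum is 14/5 at row 2 (s_2 leaves); pivot element 5/2.
After the second pivot the Z-row RHS is 12 − (-7)·(14/5) = 158/5.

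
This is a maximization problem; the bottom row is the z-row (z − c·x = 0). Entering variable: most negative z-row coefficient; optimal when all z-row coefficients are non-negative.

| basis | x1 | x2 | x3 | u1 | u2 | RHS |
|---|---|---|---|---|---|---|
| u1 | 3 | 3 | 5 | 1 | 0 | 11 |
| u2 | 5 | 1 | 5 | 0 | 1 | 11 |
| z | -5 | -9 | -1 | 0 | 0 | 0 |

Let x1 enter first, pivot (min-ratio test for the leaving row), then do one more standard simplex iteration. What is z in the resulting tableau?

77/3

Ratio test on column x1 — row 1: 11/3 = 11/3; row 2: 11/5 = 11/5. Minimum is 11/5 at row 2 (u2 leaves); pivot element 5.
Pivot on row 2; the z-row RHS becomes 0 − (-5)·(11/5) = 11.
Next entering variable (most negative z-row entry -8): x2.
Ratio test on column x2 — row 1: (22/5)/(12/5) = 11/6; row 2: (11/5)/(1/5) = 11. Minimum is 11/6 at row 1 (u1 leaves); pivot element 12/5.
After the second pivot the z-row RHS is 11 − (-8)·(11/6) = 77/3.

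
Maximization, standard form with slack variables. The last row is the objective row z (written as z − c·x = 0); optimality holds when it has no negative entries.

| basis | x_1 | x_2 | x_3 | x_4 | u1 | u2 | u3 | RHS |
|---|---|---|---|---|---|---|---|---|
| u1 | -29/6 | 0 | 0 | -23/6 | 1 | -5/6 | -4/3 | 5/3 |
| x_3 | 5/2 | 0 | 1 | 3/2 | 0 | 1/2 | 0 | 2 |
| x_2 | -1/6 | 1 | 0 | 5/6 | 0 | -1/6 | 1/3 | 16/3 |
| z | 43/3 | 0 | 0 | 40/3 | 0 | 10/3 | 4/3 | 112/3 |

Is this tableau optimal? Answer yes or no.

Every z-row coefficient is ≥ 0, so the tableau is optimal.

yes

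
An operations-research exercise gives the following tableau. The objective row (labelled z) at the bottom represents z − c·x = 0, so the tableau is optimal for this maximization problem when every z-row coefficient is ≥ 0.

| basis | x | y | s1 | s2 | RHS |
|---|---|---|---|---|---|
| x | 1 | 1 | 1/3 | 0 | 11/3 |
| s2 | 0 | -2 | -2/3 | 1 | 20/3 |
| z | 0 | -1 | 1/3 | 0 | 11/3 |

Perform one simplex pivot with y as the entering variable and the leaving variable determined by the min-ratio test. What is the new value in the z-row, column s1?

Ratio test on column y — row 1: (11/3)/1 = 11/3; row 2: entry -2 ≤ 0. Minimum is 11/3 at row 1 (x leaves); pivot element 1.
Divide row 1 by 1; eliminate column y from the other rows.
z-row update in column s1: 1/3 − (-1)·(1/3) = 2/3.

2/3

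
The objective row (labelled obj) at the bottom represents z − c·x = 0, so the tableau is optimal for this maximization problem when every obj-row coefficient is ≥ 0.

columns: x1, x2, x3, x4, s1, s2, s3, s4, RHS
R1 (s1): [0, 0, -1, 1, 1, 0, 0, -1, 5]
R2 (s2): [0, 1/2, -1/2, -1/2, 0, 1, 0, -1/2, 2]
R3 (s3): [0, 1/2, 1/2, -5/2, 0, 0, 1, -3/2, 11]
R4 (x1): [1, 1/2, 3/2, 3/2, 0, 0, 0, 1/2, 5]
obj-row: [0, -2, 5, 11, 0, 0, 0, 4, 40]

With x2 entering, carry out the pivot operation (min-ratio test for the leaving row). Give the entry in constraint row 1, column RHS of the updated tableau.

5

Ratio test on column x2 — row 1: entry 0 ≤ 0; row 2: 2/(1/2) = 4; row 3: 11/(1/2) = 22; row 4: 5/(1/2) = 10. Minimum is 4 at row 2 (s2 leaves); pivot element 1/2.
Divide row 2 by 1/2; eliminate column x2 from the other rows.
Row 1 update in column RHS: 5 − 0·4 = 5.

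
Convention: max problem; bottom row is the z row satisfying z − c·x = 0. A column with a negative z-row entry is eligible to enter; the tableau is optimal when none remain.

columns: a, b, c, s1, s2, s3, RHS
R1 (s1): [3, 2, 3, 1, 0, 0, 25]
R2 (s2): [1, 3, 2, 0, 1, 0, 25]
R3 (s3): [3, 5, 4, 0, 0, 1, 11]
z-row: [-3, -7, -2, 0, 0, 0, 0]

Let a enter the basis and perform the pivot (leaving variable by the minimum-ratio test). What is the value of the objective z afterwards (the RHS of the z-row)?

Ratio test on column a — row 1: 25/3 = 25/3; row 2: 25/1 = 25; row 3: 11/3 = 11/3. Minimum is 11/3 at row 3 (s3 leaves); pivot element 3.
Pivot on row 3; the z-row RHS becomes 0 − (-3)·(11/3) = 11.

11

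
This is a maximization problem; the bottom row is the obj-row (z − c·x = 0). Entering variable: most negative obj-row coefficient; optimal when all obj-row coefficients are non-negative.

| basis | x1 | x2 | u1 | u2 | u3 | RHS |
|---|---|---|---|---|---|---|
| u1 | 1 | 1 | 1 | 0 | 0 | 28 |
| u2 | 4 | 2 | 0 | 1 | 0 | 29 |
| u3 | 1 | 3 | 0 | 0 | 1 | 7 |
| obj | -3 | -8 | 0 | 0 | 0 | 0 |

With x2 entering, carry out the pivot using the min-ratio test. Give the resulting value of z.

56/3

Ratio test on column x2 — row 1: 28/1 = 28; row 2: 29/2 = 29/2; row 3: 7/3 = 7/3. Minimum is 7/3 at row 3 (u3 leaves); pivot element 3.
Pivot on row 3; the obj-row RHS becomes 0 − (-8)·(7/3) = 56/3.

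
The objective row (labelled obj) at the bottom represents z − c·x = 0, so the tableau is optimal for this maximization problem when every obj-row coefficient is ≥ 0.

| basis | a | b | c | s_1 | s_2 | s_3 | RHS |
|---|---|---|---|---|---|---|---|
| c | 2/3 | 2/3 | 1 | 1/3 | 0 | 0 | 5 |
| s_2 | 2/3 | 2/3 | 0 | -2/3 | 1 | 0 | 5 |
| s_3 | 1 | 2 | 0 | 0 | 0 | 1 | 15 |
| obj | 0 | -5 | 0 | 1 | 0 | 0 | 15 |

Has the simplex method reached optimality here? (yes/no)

no

The obj-row has a negative entry -5 in column b, so it is not optimal.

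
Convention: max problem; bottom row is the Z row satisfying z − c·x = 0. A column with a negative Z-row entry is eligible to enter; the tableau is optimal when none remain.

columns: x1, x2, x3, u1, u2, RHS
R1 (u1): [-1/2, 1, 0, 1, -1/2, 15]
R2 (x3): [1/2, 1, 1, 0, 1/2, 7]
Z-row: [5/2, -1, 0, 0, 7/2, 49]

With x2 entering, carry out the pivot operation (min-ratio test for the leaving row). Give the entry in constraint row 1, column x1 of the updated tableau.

Ratio test on column x2 — row 1: 15/1 = 15; row 2: 7/1 = 7. Minimum is 7 at row 2 (x3 leaves); pivot element 1.
Divide row 2 by 1; eliminate column x2 from the other rows.
Row 1 update in column x1: -1/2 − 1·(1/2) = -1.

-1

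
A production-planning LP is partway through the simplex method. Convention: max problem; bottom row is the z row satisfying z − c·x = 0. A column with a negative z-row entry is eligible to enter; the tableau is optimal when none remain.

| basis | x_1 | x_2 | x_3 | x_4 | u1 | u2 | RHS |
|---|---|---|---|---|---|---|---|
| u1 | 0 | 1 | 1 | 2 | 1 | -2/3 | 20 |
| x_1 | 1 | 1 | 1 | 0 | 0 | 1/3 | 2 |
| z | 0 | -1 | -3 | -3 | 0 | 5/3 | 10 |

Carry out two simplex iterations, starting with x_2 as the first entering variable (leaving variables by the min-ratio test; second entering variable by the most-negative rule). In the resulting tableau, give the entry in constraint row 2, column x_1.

1

Ratio test on column x_2 — row 1: 20/1 = 20; row 2: 2/1 = 2. Minimum is 2 at row 2 (x_1 leaves); pivot element 1.
Divide row 2 by 1; eliminate column x_2 from the other rows.
Second iteration: most negative z-row entry is -3 in column x_4, so x_4 enters.
Ratio test on column x_4 — row 1: 18/2 = 9; row 2: entry 0 ≤ 0. Minimum is 9 at row 1 (u1 leaves); pivot element 2.
Divide row 1 by 2; eliminate column x_4 from the other rows.
After both pivots, the entry at constraint row 2, column x_1 is 1.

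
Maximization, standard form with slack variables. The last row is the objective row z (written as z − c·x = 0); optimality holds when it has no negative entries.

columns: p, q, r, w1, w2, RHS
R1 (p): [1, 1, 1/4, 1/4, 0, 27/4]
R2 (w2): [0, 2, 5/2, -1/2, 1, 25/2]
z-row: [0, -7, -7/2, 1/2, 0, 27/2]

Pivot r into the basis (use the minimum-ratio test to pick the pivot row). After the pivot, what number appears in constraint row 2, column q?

4/5

Ratio test on column r — row 1: (27/4)/(1/4) = 27; row 2: (25/2)/(5/2) = 5. Minimum is 5 at row 2 (w2 leaves); pivot element 5/2.
Divide row 2 by 5/2; eliminate column r from the other rows.
In the new row 2, the q entry is the old entry divided by the pivot: 2/(5/2) = 4/5.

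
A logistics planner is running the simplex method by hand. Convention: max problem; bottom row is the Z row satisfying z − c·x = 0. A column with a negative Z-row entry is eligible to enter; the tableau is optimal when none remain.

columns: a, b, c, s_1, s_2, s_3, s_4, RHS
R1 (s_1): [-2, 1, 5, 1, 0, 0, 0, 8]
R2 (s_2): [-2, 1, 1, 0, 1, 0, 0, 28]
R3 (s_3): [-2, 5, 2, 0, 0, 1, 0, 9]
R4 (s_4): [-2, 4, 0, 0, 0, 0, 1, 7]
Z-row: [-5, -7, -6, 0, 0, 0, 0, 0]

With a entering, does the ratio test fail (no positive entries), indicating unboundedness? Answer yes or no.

yes

Every constraint-row entry in column a is ≤ 0, so increasing a is unbounded.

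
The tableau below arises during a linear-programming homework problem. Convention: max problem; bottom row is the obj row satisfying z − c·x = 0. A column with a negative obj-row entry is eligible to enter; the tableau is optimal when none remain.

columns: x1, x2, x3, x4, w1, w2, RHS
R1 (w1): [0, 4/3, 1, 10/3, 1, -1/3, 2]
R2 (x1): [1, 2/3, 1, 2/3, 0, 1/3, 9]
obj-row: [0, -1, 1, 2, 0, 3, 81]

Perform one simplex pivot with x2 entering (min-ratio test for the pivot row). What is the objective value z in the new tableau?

165/2

Ratio test on column x2 — row 1: 2/(4/3) = 3/2; row 2: 9/(2/3) = 27/2. Minimum is 3/2 at row 1 (w1 leaves); pivot element 4/3.
Pivot on row 1; the obj-row RHS becomes 81 − (-1)·(3/2) = 165/2.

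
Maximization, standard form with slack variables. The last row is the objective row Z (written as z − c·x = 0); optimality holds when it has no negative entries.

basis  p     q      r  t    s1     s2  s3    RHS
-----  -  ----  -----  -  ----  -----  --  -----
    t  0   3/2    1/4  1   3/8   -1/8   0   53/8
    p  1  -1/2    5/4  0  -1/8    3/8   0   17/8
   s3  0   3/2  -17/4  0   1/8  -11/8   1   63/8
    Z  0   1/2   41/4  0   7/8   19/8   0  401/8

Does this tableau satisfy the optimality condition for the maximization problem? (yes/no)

yes

Every Z-row coefficient is ≥ 0, so the tableau is optimal.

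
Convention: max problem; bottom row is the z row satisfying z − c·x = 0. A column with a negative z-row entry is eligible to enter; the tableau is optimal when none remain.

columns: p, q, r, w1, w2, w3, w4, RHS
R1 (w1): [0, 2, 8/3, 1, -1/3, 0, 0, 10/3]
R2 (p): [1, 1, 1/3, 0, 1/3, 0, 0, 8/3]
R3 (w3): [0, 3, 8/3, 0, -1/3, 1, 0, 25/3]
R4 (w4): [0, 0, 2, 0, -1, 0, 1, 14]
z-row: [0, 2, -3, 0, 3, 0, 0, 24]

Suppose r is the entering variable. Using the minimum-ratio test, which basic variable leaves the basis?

Column r entries and ratios — w1: (10/3)/(8/3) = 5/4; p: (8/3)/(1/3) = 8; w3: (25/3)/(8/3) = 25/8; w4: 14/2 = 7.
Smallest ratio is 5/4 in the row of w1, so w1 leaves.

w1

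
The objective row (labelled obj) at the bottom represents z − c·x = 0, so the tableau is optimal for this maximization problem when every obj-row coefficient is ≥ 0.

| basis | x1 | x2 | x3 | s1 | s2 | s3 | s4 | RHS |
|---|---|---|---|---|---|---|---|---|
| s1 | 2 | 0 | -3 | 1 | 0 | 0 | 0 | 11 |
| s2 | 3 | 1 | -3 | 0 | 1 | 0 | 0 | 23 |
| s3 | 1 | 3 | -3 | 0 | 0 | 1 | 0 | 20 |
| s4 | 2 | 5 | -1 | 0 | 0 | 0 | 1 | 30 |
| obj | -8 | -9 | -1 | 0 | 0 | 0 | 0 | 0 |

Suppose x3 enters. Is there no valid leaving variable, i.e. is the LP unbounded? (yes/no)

Every constraint-row entry in column x3 is ≤ 0, so increasing x3 is unbounded.

yes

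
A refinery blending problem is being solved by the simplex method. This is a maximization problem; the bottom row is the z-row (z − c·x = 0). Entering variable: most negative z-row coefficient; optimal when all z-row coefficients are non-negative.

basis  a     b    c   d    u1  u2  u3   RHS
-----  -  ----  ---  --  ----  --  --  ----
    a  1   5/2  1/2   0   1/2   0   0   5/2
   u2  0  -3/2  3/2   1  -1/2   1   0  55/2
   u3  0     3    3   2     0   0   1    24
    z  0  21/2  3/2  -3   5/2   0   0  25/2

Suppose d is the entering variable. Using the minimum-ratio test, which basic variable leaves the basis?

Column d entries and ratios — a: 0 ≤ 0, skip; u2: (55/2)/1 = 55/2; u3: 24/2 = 12.
Smallest ratio is 12 in the row of u3, so u3 leaves.

u3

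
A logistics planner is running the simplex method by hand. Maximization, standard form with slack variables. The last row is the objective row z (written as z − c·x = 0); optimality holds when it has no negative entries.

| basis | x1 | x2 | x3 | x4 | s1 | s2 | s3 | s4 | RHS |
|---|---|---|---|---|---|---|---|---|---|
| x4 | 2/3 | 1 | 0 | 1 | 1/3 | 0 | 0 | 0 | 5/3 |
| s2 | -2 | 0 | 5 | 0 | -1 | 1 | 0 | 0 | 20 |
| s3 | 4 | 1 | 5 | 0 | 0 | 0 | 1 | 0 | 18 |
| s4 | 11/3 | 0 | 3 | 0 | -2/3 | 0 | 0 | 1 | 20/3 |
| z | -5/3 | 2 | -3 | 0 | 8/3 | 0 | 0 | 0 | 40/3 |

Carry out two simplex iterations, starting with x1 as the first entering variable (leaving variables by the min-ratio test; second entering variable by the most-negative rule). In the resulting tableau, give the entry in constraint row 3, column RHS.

62/9

Ratio test on column x1 — row 1: (5/3)/(2/3) = 5/2; row 2: entry -2 ≤ 0; row 3: 18/4 = 9/2; row 4: (20/3)/(11/3) = 20/11. Minimum is 20/11 at row 4 (s4 leaves); pivot element 11/3.
Divide row 4 by 11/3; eliminate column x1 from the other rows.
Second iteration: most negative z-row entry is -18/11 in column x3, so x3 enters.
Ratio test on column x3 — row 1: entry -6/11 ≤ 0; row 2: (260/11)/(73/11) = 260/73; row 3: (118/11)/(19/11) = 118/19; row 4: (20/11)/(9/11) = 20/9. Minimum is 20/9 at row 4 (x1 leaves); pivot element 9/11.
Divide row 4 by 9/11; eliminate column x3 from the other rows.
After both pivots, the entry at constraint row 3, column RHS is 62/9.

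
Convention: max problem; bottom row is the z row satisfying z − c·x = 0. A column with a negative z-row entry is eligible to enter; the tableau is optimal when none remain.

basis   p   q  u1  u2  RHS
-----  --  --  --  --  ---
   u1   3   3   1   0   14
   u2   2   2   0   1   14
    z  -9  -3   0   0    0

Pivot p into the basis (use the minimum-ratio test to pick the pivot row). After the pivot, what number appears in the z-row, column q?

6

Ratio test on column p — row 1: 14/3 = 14/3; row 2: 14/2 = 7. Minimum is 14/3 at row 1 (u1 leaves); pivot element 3.
Divide row 1 by 3; eliminate column p from the other rows.
z-row update in column q: -3 − (-9)·1 = 6.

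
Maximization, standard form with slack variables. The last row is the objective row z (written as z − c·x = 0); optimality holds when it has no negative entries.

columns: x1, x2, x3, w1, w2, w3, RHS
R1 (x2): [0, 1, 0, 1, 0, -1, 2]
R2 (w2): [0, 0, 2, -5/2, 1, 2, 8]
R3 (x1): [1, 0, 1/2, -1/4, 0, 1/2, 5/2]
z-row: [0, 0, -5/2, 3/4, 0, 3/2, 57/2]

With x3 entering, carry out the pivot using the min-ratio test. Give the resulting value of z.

Ratio test on column x3 — row 1: entry 0 ≤ 0; row 2: 8/2 = 4; row 3: (5/2)/(1/2) = 5. Minimum is 4 at row 2 (w2 leaves); pivot element 2.
Pivot on row 2; the z-row RHS becomes 57/2 − (-5/2)·4 = 77/2.

77/2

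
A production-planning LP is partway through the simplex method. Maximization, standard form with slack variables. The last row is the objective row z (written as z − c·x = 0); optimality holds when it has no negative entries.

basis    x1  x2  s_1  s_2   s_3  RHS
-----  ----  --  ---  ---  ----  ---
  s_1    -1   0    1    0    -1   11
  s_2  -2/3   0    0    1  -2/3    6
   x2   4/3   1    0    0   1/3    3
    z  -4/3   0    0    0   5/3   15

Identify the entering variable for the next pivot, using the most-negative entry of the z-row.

Negative z-row entries: x1: -4/3.
The most negative is -4/3 in column x1, so x1 enters.

x1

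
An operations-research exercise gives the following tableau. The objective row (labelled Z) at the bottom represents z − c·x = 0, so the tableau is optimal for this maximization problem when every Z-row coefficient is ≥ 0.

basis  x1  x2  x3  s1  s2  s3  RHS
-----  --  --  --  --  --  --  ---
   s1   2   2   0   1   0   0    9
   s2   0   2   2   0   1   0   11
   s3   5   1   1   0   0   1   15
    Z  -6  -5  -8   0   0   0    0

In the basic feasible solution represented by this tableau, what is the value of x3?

x3 is not in the basis, so in the current basic feasible solution x3 = 0.

0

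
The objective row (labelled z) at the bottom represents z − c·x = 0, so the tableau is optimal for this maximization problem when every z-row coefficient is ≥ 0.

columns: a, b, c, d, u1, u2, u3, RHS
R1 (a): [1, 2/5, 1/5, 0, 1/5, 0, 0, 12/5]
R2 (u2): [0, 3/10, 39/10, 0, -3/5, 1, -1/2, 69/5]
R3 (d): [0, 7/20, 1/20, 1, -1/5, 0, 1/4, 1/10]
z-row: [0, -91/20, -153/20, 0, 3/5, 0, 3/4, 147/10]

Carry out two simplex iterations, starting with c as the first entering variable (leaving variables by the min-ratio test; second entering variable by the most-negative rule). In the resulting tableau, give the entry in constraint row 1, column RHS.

8/5

Ratio test on column c — row 1: (12/5)/(1/5) = 12; row 2: (69/5)/(39/10) = 46/13; row 3: (1/10)/(1/20) = 2. Minimum is 2 at row 3 (d leaves); pivot element 1/20.
Divide row 3 by 1/20; eliminate column c from the other rows.
Second iteration: most negative z-row entry is -30 in column u1, so u1 enters.
Ratio test on column u1 — row 1: 2/1 = 2; row 2: 6/15 = 2/5; row 3: entry -4 ≤ 0. Minimum is 2/5 at row 2 (u2 leaves); pivot element 15.
Divide row 2 by 15; eliminate column u1 from the other rows.
After both pivots, the entry at constraint row 1, column RHS is 8/5.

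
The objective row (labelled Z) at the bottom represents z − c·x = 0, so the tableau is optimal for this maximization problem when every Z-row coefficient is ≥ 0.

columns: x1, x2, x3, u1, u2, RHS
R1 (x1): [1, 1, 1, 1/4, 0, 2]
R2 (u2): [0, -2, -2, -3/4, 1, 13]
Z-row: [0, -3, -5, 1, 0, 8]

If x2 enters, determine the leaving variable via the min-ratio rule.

Column x2 entries and ratios — x1: 2/1 = 2; u2: -2 ≤ 0, skip.
Smallest ratio is 2 in the row of x1, so x1 leaves.

x1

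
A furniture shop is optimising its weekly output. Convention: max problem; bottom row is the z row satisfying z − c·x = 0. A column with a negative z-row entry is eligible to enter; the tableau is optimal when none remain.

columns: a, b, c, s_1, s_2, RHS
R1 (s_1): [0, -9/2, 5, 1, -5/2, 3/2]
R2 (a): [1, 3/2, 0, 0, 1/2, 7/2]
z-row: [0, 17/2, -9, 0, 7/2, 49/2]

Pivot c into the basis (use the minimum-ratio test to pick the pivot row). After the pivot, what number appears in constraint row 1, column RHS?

3/10

Ratio test on column c — row 1: (3/2)/5 = 3/10; row 2: entry 0 ≤ 0. Minimum is 3/10 at row 1 (s_1 leaves); pivot element 5.
Divide row 1 by 5; eliminate column c from the other rows.
In the new row 1, the RHS entry is the old entry divided by the pivot: (3/2)/5 = 3/10.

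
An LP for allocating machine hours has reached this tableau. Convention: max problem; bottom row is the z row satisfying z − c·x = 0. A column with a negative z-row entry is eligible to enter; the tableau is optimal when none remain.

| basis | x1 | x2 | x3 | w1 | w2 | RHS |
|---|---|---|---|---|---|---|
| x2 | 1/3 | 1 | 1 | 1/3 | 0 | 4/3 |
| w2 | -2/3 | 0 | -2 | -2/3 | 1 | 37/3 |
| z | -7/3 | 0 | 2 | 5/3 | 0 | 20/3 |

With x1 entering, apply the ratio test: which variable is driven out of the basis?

x2

Column x1 entries and ratios — x2: (4/3)/(1/3) = 4; w2: -2/3 ≤ 0, skip.
Smallest ratio is 4 in the row of x2, so x2 leaves.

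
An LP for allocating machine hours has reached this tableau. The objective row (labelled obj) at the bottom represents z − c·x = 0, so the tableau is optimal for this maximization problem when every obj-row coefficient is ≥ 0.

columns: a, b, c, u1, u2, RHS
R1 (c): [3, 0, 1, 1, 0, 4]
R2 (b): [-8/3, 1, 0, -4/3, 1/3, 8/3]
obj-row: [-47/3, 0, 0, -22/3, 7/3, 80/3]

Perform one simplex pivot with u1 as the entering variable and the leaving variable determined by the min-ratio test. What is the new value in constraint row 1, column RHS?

4

Ratio test on column u1 — row 1: 4/1 = 4; row 2: entry -4/3 ≤ 0. Minimum is 4 at row 1 (c leaves); pivot element 1.
Divide row 1 by 1; eliminate column u1 from the other rows.
In the new row 1, the RHS entry is the old entry divided by the pivot: 4/1 = 4.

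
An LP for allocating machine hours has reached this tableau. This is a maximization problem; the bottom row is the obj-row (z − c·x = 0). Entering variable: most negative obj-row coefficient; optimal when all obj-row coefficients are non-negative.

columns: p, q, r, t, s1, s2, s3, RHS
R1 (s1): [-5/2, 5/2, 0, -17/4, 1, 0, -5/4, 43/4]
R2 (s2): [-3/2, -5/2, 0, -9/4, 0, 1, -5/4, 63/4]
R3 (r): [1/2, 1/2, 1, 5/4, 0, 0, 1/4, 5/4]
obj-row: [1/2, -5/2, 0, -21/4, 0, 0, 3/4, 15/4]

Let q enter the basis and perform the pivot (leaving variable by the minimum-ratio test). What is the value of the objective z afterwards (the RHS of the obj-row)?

10

Ratio test on column q — row 1: (43/4)/(5/2) = 43/10; row 2: entry -5/2 ≤ 0; row 3: (5/4)/(1/2) = 5/2. Minimum is 5/2 at row 3 (r leaves); pivot element 1/2.
Pivot on row 3; the obj-row RHS becomes 15/4 − (-5/2)·(5/2) = 10.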